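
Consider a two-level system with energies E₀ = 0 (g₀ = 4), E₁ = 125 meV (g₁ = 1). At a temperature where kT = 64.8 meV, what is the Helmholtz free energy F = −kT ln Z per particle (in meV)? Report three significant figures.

-92.1 meV

Eᵢ/kT = 0, 1.9290.
Z = Σ gᵢe^(−Eᵢ/kT) = 4·e^(−0) + 1·e^(−1.9290) = 4.0000 + 0.14529 = 4.1453.
F = −kT ln Z = −64.8 × ln(4.1453) = −64.8 × 1.4220 = -92.1 meV.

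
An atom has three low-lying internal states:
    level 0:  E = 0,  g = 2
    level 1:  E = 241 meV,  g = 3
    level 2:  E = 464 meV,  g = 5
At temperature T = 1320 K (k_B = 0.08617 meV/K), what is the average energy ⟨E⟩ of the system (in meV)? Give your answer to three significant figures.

51.6 meV

k_BT = 0.08617 × 1320 K = 113.74 meV.
Eᵢ/kT = 0, 2.1189, 4.0795.
Z = Σ gᵢe^(−Eᵢ/kT) = 2·e^(−0) + 3·e^(−2.1189) + 5·e^(−4.0795) = 2.0000 + 0.36049 + 0.084580 = 2.4451.
⟨E⟩ = Σ Eᵢ gᵢe^(−Eᵢ/kT) / Z = (0·2.0000 + 241·0.36049 + 464·0.084580) / 2.4451 = 51.6 meV.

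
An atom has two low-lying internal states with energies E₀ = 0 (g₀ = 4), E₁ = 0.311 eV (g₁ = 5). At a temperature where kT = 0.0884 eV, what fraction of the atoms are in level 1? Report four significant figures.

0.03574

Eᵢ/kT = 0, 3.51810.
Z = Σ gᵢe^(−Eᵢ/kT) = 4·e^(−0) + 5·e^(−3.51810) = 4.00000 + 0.148279 = 4.14828.
P₁ = g₁ e^(−E₁/kT) / Z = 0.148279/4.14828 = 0.03574.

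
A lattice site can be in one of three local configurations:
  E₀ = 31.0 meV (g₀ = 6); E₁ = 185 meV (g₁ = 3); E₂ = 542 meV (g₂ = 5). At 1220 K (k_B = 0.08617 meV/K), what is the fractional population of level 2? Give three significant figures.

k_BT = 0.08617 × 1220 K = 105.13 meV.
Eᵢ/kT = 0.29487, 1.7597, 5.1555.
Z = Σ gᵢe^(−Eᵢ/kT) = 6·e^(−0.29487) + 3·e^(−1.7597) + 5·e^(−5.1555) = 4.4678 + 0.51629 + 0.028838 = 5.0129.
P₂ = g₂ e^(−E₂/kT) / Z = 0.028838/5.0129 = 0.00575.

0.00575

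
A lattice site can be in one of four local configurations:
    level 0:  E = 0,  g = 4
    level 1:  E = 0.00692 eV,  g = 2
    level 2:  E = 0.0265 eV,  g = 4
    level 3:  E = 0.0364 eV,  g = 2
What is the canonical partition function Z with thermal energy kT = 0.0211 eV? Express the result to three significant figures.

Z = 6.94

Eᵢ/kT = 0, 0.32796, 1.2559, 1.7251.
Z = Σ gᵢe^(−Eᵢ/kT) = 4·e^(−0) + 2·e^(−0.32796) + 4·e^(−1.2559) + 2·e^(−1.7251) = 4.0000 + 1.4408 + 1.1393 + 0.35631 = 6.9364.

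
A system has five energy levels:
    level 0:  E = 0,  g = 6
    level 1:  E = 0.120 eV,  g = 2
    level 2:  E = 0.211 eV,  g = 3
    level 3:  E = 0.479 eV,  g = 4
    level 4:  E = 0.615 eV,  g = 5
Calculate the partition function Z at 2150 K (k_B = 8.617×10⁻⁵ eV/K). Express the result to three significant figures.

k_BT = 8.617×10⁻⁵ × 2150 K = 0.18527 eV.
Eᵢ/kT = 0, 0.64770, 1.1389, 2.5854, 3.3195.
Z = Σ gᵢe^(−Eᵢ/kT) = 6·e^(−0) + 2·e^(−0.64770) + 3·e^(−1.1389) + 4·e^(−2.5854) + 5·e^(−3.3195) = 6.0000 + 1.0465 + 0.96051 + 0.30146 + 0.18085 = 8.4893.

Z = 8.49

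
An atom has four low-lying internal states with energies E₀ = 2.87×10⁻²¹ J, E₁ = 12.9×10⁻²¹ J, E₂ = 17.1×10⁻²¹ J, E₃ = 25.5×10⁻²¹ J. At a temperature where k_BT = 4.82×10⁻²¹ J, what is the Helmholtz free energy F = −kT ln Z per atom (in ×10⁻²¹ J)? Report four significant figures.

2.047 ×10⁻²¹ J

Eᵢ/kT = 0.595436, 2.67635, 3.54772, 5.29046.
Z = Σ e^(−Eᵢ/kT) = e^(−0.595436) + e^(−2.67635) + e^(−3.54772) + e^(−5.29046) = 0.551322 + 0.0688139 + 0.0287902 + 0.00503944 = 0.653966.
F = −kT ln Z = −4.82 × ln(0.653966) = −4.82 × -0.424700 = 2.047 ×10⁻²¹ J.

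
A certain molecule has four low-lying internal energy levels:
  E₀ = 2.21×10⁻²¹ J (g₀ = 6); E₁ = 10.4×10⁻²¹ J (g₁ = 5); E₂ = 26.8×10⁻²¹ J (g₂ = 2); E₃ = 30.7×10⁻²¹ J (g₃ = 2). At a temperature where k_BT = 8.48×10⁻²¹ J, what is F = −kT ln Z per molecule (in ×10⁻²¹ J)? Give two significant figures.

Eᵢ/kT = 0.2606, 1.226, 3.160, 3.620.
Z = Σ gᵢe^(−Eᵢ/kT) = 6·e^(−0.2606) + 5·e^(−1.226) + 2·e^(−3.160) + 2·e^(−3.620) = 4.624 + 1.467 + 0.08485 + 0.05357 = 6.229.
F = −kT ln Z = −8.48 × ln(6.229) = −8.48 × 1.829 = -16 ×10⁻²¹ J.

-16 ×10⁻²¹ J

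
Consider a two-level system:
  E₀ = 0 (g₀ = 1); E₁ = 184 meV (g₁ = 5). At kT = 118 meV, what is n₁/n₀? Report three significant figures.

1.05

n₁/n₀ = (g₁/g₀) exp[−(E₁−E₀)/kT] = (5/1) × exp(−(184 meV)/(118 meV)) = (5/1) × exp(-1.5593) = 1.05.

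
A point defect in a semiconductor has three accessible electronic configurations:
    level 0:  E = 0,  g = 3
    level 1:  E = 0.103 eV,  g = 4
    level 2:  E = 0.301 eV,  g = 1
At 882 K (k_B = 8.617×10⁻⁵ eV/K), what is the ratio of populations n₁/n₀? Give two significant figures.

0.34

k_BT = 8.617×10⁻⁵ × 882 K = 0.07600 eV.
n₁/n₀ = (g₁/g₀) exp[−(E₁−E₀)/kT] = (4/3) × exp(−(0.103 eV)/(0.07600 eV)) = (4/3) × exp(-1.355) = 0.34.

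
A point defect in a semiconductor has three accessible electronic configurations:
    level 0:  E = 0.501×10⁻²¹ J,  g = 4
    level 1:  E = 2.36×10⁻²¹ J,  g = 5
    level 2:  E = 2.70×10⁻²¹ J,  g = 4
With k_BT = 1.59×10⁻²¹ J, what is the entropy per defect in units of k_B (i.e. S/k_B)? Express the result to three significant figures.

Eᵢ/kT = 0.31509, 1.4843, 1.6981.
Z = Σ gᵢe^(−Eᵢ/kT) = 4·e^(−0.31509) + 5·e^(−1.4843) + 4·e^(−1.6981) = 2.9189 + 1.1333 + 0.73212 = 4.7843.
⟨E⟩ = Σ EᵢPᵢ = 1.2779 ×10⁻²¹ J.
S/k_B = ln Z + ⟨E⟩/kT = ln(4.7843) + 1.2779/1.59 = 1.5653 + 0.80371 = 2.37.

2.37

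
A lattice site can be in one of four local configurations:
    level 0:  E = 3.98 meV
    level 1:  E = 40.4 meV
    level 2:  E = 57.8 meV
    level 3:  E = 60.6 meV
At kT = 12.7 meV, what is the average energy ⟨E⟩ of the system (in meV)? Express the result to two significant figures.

7.2 meV

Eᵢ/kT = 0.3134, 3.181, 4.551, 4.772.
Z = Σ e^(−Eᵢ/kT) = e^(−0.3134) + e^(−3.181) + e^(−4.551) + e^(−4.772) = 0.7310 + 0.04154 + 0.01056 + 0.008463 = 0.7916.
⟨E⟩ = Σ Eᵢ e^(−Eᵢ/kT) / Z = (3.98·0.7310 + 40.4·0.04154 + 57.8·0.01056 + 60.6·0.008463) / 0.7916 = 7.2 meV.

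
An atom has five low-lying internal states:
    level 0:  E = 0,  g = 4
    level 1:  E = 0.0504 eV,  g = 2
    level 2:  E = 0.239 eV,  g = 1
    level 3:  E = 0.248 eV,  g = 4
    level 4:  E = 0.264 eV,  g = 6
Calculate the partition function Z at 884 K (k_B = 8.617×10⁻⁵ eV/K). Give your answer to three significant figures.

Z = 5.42

k_BT = 8.617×10⁻⁵ × 884 K = 0.076174 eV.
Eᵢ/kT = 0, 0.66164, 3.1376, 3.2557, 3.4657.
Z = Σ gᵢe^(−Eᵢ/kT) = 4·e^(−0) + 2·e^(−0.66164) + 1·e^(−3.1376) + 4·e^(−3.2557) + 6·e^(−3.4657) = 4.0000 + 1.0320 + 0.043387 + 0.15422 + 0.18751 = 5.4171.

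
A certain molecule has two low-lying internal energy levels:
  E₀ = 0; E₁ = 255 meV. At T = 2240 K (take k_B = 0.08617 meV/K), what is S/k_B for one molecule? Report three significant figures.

0.515

k_BT = 0.08617 × 2240 K = 193.02 meV.
Eᵢ/kT = 0, 1.3211.
Z = Σ e^(−Eᵢ/kT) = e^(−0) + e^(−1.3211) = 1.0000 + 0.26684 = 1.2668.
⟨E⟩ = Σ EᵢPᵢ = 53.713 meV.
S/k_B = ln Z + ⟨E⟩/kT = ln(1.2668) + 53.713/193.02 = 0.23649 + 0.27828 = 0.515.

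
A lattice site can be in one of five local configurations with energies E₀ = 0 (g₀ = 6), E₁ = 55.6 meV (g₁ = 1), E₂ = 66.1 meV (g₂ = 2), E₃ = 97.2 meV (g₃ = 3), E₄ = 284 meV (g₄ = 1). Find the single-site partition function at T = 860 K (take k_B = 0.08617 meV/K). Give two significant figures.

k_BT = 0.08617 × 860 K = 74.11 meV.
Eᵢ/kT = 0, 0.7502, 0.8919, 1.312, 3.832.
Z = Σ gᵢe^(−Eᵢ/kT) = 6·e^(−0) + 1·e^(−0.7502) + 2·e^(−0.8919) + 3·e^(−1.312) + 1·e^(−3.832) = 6.000 + 0.4723 + 0.8198 + 0.8078 + 0.02167 = 8.122.

Z = 8.1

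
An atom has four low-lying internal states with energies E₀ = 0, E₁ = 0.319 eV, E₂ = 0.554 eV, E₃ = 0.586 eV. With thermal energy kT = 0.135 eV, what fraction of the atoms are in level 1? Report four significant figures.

0.08378

Eᵢ/kT = 0, 2.36296, 4.10370, 4.34074.
Z = Σ e^(−Eᵢ/kT) = e^(−0) + e^(−2.36296) + e^(−4.10370) + e^(−4.34074) = 1.00000 + 0.0941412 + 0.0165115 + 0.0130269 = 1.12368.
P₁ = e^(−E₁/kT) / Z = 0.0941412/1.12368 = 0.08378.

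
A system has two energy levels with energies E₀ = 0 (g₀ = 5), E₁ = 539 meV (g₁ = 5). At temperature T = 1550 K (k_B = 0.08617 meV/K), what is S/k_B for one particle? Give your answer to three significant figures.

1.70

k_BT = 0.08617 × 1550 K = 133.56 meV.
Eᵢ/kT = 0, 4.0356.
Z = Σ gᵢe^(−Eᵢ/kT) = 5·e^(−0) + 5·e^(−4.0356) = 5.0000 + 0.088375 = 5.0884.
⟨E⟩ = Σ EᵢPᵢ = 9.3613 meV.
S/k_B = ln Z + ⟨E⟩/kT = ln(5.0884) + 9.3613/133.56 = 1.6270 + 0.070091 = 1.70.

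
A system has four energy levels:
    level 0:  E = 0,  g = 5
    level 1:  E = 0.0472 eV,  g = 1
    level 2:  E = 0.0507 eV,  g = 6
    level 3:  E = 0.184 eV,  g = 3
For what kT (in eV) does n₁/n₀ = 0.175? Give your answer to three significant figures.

n₁/n₀ = (g₁/g₀) exp[−(E₁−E₀)/kT] = 0.175.
⇒ (E₁−E₀)/kT = ln((1/5)/0.175) = ln(1.1429) = 0.13357.
kT = 0.0472 eV / 0.13357 = 0.353 eV.

0.353 eV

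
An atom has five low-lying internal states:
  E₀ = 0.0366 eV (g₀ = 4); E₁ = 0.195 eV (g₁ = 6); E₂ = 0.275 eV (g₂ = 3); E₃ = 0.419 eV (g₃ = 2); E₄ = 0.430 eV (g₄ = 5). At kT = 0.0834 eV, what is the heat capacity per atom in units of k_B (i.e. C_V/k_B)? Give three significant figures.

0.945

Eᵢ/kT = 0.43885, 2.3381, 3.2974, 5.0240, 5.1559.
Z = Σ gᵢe^(−Eᵢ/kT) = 4·e^(−0.43885) + 6·e^(−2.3381) + 3·e^(−3.2974) + 2·e^(−5.0240) + 5·e^(−5.1559) = 2.5791 + 0.57907 + 0.11094 + 0.013156 + 0.028826 = 3.3111.
⟨E⟩ = 0.077234 eV, ⟨E²⟩ = 0.012535 eV².
C_V/k_B = (⟨E²⟩ − ⟨E⟩²)/(kT)² = (0.012535 − 0.0059651)/0.0069556 = 0.945.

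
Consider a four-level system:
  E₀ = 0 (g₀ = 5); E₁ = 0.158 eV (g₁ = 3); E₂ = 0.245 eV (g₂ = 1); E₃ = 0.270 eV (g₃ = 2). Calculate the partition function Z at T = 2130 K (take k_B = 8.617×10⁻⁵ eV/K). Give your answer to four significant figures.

k_BT = 8.617×10⁻⁵ × 2130 K = 0.183542 eV.
Eᵢ/kT = 0, 0.860838, 1.33484, 1.47105.
Z = Σ gᵢe^(−Eᵢ/kT) = 5·e^(−0) + 3·e^(−0.860838) + 1·e^(−1.33484) + 2·e^(−1.47105) = 5.00000 + 1.26842 + 0.263200 + 0.459368 = 6.99099.

Z = 6.991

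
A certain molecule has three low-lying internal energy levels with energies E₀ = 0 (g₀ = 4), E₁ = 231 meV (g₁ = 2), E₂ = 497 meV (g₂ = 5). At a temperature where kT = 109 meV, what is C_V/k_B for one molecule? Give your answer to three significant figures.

0.474

Eᵢ/kT = 0, 2.1193, 4.5596.
Z = Σ gᵢe^(−Eᵢ/kT) = 4·e^(−0) + 2·e^(−2.1193) + 5·e^(−4.5596) = 4.0000 + 0.24023 + 0.052331 = 4.2926.
⟨E⟩ = 18.987 meV, ⟨E²⟩ = 5997.6 meV².
C_V/k_B = (⟨E²⟩ − ⟨E⟩²)/(kT)² = (5997.6 − 360.51)/11881 = 0.474.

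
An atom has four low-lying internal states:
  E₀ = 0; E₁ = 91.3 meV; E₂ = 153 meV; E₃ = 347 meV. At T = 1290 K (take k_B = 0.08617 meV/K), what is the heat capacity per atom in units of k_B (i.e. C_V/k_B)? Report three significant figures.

0.456

k_BT = 0.08617 × 1290 K = 111.16 meV.
Eᵢ/kT = 0, 0.82134, 1.3764, 3.1216.
Z = Σ e^(−Eᵢ/kT) = e^(−0) + e^(−0.82134) + e^(−1.3764) + e^(−3.1216) = 1.0000 + 0.43984 + 0.25249 + 0.044087 = 1.7364.
⟨E⟩ = 54.185 meV, ⟨E²⟩ = 8572.6 meV².
C_V/k_B = (⟨E²⟩ − ⟨E⟩²)/(kT)² = (8572.6 − 2936.0)/12357 = 0.456.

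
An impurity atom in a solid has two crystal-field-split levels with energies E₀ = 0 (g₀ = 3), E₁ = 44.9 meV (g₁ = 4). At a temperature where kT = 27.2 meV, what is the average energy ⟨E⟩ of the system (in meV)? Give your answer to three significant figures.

Eᵢ/kT = 0, 1.6507.
Z = Σ gᵢe^(−Eᵢ/kT) = 3·e^(−0) + 4·e^(−1.6507) = 3.0000 + 0.76766 = 3.7677.
⟨E⟩ = Σ Eᵢ gᵢe^(−Eᵢ/kT) / Z = (0·3.0000 + 44.9·0.76766) / 3.7677 = 9.15 meV.

9.15 meV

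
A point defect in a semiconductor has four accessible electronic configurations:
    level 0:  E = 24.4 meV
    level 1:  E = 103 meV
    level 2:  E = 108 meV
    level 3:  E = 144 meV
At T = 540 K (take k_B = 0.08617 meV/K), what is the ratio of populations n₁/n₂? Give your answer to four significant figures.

k_BT = 0.08617 × 540 K = 46.5318 meV.
n₁/n₂ = exp[−(E₁−E₂)/kT] = exp(−(-5 meV)/(46.5318 meV)) = exp(0.107453) = 1.113.

1.113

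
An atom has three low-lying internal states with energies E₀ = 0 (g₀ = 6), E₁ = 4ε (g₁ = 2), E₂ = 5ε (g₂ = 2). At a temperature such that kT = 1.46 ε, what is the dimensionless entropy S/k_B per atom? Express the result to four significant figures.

Eᵢ/kT = 0, 2.73973, 3.42466.
Z = Σ gᵢe^(−Eᵢ/kT) = 6·e^(−0) + 2·e^(−2.73973) + 2·e^(−3.42466) = 6.00000 + 0.129176 + 0.0651207 = 6.19430.
⟨E⟩ = Σ EᵢPᵢ = 0.135981 ε.
S/k_B = ln Z + ⟨E⟩/kT = ln(6.19430) + 0.135981/1.46 = 1.82363 + 0.0931377 = 1.917.

1.917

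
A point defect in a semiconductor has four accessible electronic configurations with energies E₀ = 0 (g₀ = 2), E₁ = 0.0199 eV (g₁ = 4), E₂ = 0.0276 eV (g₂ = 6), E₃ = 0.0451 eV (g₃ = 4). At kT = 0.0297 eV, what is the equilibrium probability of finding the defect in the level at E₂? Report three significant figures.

0.325

Eᵢ/kT = 0, 0.67003, 0.92929, 1.5185.
Z = Σ gᵢe^(−Eᵢ/kT) = 2·e^(−0) + 4·e^(−0.67003) + 6·e^(−0.92929) + 4·e^(−1.5185) = 2.0000 + 2.0468 + 2.3690 + 0.87616 = 7.2920.
P₂ = g₂ e^(−E₂/kT) / Z = 2.3690/7.2920 = 0.325.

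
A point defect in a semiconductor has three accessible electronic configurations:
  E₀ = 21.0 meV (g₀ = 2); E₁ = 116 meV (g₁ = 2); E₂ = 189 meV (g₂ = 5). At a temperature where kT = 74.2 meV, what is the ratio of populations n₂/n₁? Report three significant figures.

0.935

n₂/n₁ = (g₂/g₁) exp[−(E₂−E₁)/kT] = (5/2) × exp(−(73 meV)/(74.2 meV)) = (5/2) × exp(-0.98383) = 0.935.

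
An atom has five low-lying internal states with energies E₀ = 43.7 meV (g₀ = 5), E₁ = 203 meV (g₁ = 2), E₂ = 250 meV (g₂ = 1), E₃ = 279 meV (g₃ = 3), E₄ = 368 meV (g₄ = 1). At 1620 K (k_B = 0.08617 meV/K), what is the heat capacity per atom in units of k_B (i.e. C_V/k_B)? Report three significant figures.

0.410

k_BT = 0.08617 × 1620 K = 139.60 meV.
Eᵢ/kT = 0.31304, 1.4542, 1.7908, 1.9986, 2.6361.
Z = Σ gᵢe^(−Eᵢ/kT) = 5·e^(−0.31304) + 2·e^(−1.4542) + 1·e^(−1.7908) + 3·e^(−1.9986) + 1·e^(−2.6361) = 3.6561 + 0.46717 + 0.16683 + 0.40657 + 0.071640 = 4.7683.
⟨E⟩ = 91.461 meV, ⟨E²⟩ = 16360 meV².
C_V/k_B = (⟨E²⟩ − ⟨E⟩²)/(kT)² = (16360 − 8365.1)/19488 = 0.410.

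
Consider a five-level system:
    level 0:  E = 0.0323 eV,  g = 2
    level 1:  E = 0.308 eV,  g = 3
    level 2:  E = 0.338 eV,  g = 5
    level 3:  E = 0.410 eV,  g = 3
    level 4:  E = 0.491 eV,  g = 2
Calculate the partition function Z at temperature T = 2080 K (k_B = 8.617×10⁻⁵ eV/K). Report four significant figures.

k_BT = 8.617×10⁻⁵ × 2080 K = 0.179234 eV.
Eᵢ/kT = 0.180211, 1.71842, 1.88580, 2.28751, 2.73944.
Z = Σ gᵢe^(−Eᵢ/kT) = 2·e^(−0.180211) + 3·e^(−1.71842) + 5·e^(−1.88580) + 3·e^(−2.28751) + 2·e^(−2.73944) = 1.67019 + 0.538048 + 0.758538 + 0.304557 + 0.129213 = 3.40055.

Z = 3.401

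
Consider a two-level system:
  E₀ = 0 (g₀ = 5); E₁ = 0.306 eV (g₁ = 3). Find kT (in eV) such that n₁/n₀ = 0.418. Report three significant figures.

0.847 eV

n₁/n₀ = (g₁/g₀) exp[−(E₁−E₀)/kT] = 0.418.
⇒ (E₁−E₀)/kT = ln((3/5)/0.418) = ln(1.4354) = 0.36144.
kT = 0.306 eV / 0.36144 = 0.847 eV.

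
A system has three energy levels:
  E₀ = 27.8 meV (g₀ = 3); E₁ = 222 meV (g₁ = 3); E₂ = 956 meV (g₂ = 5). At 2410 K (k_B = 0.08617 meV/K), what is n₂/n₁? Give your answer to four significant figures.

0.04862

k_BT = 0.08617 × 2410 K = 207.670 meV.
n₂/n₁ = (g₂/g₁) exp[−(E₂−E₁)/kT] = (5/3) × exp(−(734 meV)/(207.670 meV)) = (5/3) × exp(-3.53445) = 0.04862.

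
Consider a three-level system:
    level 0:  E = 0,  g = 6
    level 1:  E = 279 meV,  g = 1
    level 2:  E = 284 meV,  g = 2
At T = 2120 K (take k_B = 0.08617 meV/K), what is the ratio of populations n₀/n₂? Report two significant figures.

14

k_BT = 0.08617 × 2120 K = 182.7 meV.
n₀/n₂ = (g₀/g₂) exp[−(E₀−E₂)/kT] = (6/2) × exp(−(-284 meV)/(182.7 meV)) = (6/2) × exp(1.554) = 14.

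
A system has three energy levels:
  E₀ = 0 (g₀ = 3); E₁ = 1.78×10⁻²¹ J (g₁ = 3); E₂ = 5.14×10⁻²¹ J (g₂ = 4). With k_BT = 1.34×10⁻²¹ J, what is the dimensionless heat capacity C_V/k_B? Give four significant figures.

Eᵢ/kT = 0, 1.32836, 3.83582.
Z = Σ gᵢe^(−Eᵢ/kT) = 3·e^(−0) + 3·e^(−1.32836) + 4·e^(−3.83582) = 3.00000 + 0.794734 + 0.0863345 = 3.88107.
⟨E⟩ = 0.478833, ⟨E²⟩ = 1.23650.
C_V/k_B = (⟨E²⟩ − ⟨E⟩²)/(kT)² = (1.23650 − 0.229281)/1.79560 = 0.5609.

0.5609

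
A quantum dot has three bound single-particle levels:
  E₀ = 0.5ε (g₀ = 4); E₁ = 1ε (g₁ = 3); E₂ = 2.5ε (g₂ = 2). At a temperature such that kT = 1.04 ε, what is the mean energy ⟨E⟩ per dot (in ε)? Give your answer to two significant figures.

0.75 ε

Eᵢ/kT = 0.4808, 0.9615, 2.404.
Z = Σ gᵢe^(−Eᵢ/kT) = 4·e^(−0.4808) + 3·e^(−0.9615) + 2·e^(−2.404) = 2.473 + 1.147 + 0.1807 = 3.801.
⟨E⟩ = Σ Eᵢ gᵢe^(−Eᵢ/kT) / Z = (0.5·2.473 + 1·1.147 + 2.5·0.1807) / 3.801 = 0.75 ε.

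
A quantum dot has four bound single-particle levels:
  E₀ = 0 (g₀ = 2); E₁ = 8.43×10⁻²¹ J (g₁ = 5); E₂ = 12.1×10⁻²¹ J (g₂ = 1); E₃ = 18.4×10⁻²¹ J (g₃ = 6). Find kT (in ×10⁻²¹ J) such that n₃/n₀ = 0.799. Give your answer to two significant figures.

n₃/n₀ = (g₃/g₀) exp[−(E₃−E₀)/kT] = 0.799.
⇒ (E₃−E₀)/kT = ln((6/2)/0.799) = ln(3.755) = 1.323.
kT = 18.4 ×10⁻²¹ J / 1.323 = 14 ×10⁻²¹ J.

14 ×10⁻²¹ J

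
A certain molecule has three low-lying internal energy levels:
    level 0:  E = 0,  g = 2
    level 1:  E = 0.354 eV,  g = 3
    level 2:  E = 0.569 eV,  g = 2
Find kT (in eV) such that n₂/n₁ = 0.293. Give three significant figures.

n₂/n₁ = (g₂/g₁) exp[−(E₂−E₁)/kT] = 0.293.
⇒ (E₂−E₁)/kT = ln((2/3)/0.293) = ln(2.2753) = 0.82211.
kT = 0.215 eV / 0.82211 = 0.262 eV.

0.262 eV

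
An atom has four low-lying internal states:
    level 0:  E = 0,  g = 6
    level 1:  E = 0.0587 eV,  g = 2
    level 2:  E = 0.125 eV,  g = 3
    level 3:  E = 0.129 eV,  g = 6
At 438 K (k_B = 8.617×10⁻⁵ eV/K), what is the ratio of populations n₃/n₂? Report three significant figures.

1.80

k_BT = 8.617×10⁻⁵ × 438 K = 0.037742 eV.
n₃/n₂ = (g₃/g₂) exp[−(E₃−E₂)/kT] = (6/3) × exp(−(0.004 eV)/(0.037742 eV)) = (6/3) × exp(-0.10598) = 1.80.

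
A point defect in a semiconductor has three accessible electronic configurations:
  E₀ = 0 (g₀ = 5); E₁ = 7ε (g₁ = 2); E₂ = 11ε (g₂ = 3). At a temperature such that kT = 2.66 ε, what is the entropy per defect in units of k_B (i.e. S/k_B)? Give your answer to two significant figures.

Eᵢ/kT = 0, 2.632, 4.135.
Z = Σ gᵢe^(−Eᵢ/kT) = 5·e^(−0) + 2·e^(−2.632) + 3·e^(−4.135) = 5.000 + 0.1439 + 0.04801 = 5.192.
⟨E⟩ = Σ EᵢPᵢ = 0.2957 ε.
S/k_B = ln Z + ⟨E⟩/kT = ln(5.192) + 0.2957/2.66 = 1.647 + 0.1112 = 1.8.

1.8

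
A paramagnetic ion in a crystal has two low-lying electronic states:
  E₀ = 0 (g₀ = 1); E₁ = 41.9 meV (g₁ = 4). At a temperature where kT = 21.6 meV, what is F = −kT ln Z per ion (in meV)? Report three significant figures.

-9.81 meV

Eᵢ/kT = 0, 1.9398.
Z = Σ gᵢe^(−Eᵢ/kT) = 1·e^(−0) + 4·e^(−1.9398) = 1.0000 + 0.57493 = 1.5749.
F = −kT ln Z = −21.6 × ln(1.5749) = −21.6 × 0.45419 = -9.81 meV.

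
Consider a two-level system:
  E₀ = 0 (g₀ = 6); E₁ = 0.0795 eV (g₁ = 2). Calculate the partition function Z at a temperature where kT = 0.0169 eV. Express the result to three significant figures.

Z = 6.02

Eᵢ/kT = 0, 4.7041.
Z = Σ gᵢe^(−Eᵢ/kT) = 6·e^(−0) + 2·e^(−4.7041) = 6.0000 + 0.018116 = 6.0181.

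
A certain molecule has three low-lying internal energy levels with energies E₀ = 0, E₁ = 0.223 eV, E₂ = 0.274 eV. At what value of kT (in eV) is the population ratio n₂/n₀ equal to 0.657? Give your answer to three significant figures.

n₂/n₀ = exp[−(E₂−E₀)/kT] = 0.657.
⇒ (E₂−E₀)/kT = ln(1/0.657) = ln(1.5221) = 0.42009.
kT = 0.274 eV / 0.42009 = 0.652 eV.

0.652 eV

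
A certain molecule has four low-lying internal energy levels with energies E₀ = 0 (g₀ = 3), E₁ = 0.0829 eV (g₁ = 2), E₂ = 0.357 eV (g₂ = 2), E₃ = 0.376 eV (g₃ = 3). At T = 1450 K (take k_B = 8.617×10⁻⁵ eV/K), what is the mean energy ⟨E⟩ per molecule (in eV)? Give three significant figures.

0.0424 eV

k_BT = 8.617×10⁻⁵ × 1450 K = 0.12495 eV.
Eᵢ/kT = 0, 0.66347, 2.8571, 3.0092.
Z = Σ gᵢe^(−Eᵢ/kT) = 3·e^(−0) + 2·e^(−0.66347) + 2·e^(−2.8571) + 3·e^(−3.0092) = 3.0000 + 1.0301 + 0.11487 + 0.14799 = 4.2930.
⟨E⟩ = Σ Eᵢ gᵢe^(−Eᵢ/kT) / Z = (0·3.0000 + 0.0829·1.0301 + 0.357·0.11487 + 0.376·0.14799) / 4.2930 = 0.0424 eV.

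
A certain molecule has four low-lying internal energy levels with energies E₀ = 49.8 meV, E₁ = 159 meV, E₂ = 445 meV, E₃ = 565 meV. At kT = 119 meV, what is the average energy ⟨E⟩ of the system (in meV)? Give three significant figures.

Eᵢ/kT = 0.41849, 1.3361, 3.7395, 4.7479.
Z = Σ e^(−Eᵢ/kT) = e^(−0.41849) + e^(−1.3361) + e^(−3.7395) + e^(−4.7479) = 0.65804 + 0.26287 + 0.023766 + 0.0086699 = 0.95335.
⟨E⟩ = Σ Eᵢ e^(−Eᵢ/kT) / Z = (49.8·0.65804 + 159·0.26287 + 445·0.023766 + 565·0.0086699) / 0.95335 = 94.4 meV.

94.4 meV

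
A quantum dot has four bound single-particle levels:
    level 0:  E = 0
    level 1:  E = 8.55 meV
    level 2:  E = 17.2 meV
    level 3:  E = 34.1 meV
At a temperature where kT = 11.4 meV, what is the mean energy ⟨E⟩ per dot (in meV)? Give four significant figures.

5.480 meV

Eᵢ/kT = 0, 0.750000, 1.50877, 2.99123.
Z = Σ e^(−Eᵢ/kT) = e^(−0) + e^(−0.750000) + e^(−1.50877) + e^(−2.99123) = 1.00000 + 0.472367 + 0.221182 + 0.0502256 = 1.74377.
⟨E⟩ = Σ Eᵢ e^(−Eᵢ/kT) / Z = (0·1.00000 + 8.55·0.472367 + 17.2·0.221182 + 34.1·0.0502256) / 1.74377 = 5.480 meV.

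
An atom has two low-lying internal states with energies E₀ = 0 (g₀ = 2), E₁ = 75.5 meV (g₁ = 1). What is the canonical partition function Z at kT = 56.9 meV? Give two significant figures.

Z = 2.3

Eᵢ/kT = 0, 1.327.
Z = Σ gᵢe^(−Eᵢ/kT) = 2·e^(−0) + 1·e^(−1.327) = 2.000 + 0.2653 = 2.265.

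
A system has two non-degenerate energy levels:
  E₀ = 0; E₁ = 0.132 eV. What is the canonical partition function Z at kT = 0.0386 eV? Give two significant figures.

Eᵢ/kT = 0, 3.420.
Z = Σ e^(−Eᵢ/kT) = e^(−0) + e^(−3.420) = 1.000 + 0.03271 = 1.033.

Z = 1.0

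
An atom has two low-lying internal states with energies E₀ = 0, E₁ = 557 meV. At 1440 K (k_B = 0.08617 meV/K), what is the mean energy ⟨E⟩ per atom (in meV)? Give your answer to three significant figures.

k_BT = 0.08617 × 1440 K = 124.08 meV.
Eᵢ/kT = 0, 4.4890.
Z = Σ e^(−Eᵢ/kT) = e^(−0) + e^(−4.4890) = 1.0000 + 0.011232 = 1.0112.
⟨E⟩ = Σ Eᵢ e^(−Eᵢ/kT) / Z = (0·1.0000 + 557·0.011232) / 1.0112 = 6.19 meV.

6.19 meV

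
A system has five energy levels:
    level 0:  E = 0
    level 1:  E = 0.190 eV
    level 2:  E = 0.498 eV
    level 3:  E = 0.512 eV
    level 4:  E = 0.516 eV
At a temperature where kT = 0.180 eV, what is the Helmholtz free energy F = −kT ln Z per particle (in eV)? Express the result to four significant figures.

-0.07607 eV

Eᵢ/kT = 0, 1.05556, 2.76667, 2.84444, 2.86667.
Z = Σ e^(−Eᵢ/kT) = e^(−0) + e^(−1.05556) + e^(−2.76667) + e^(−2.84444) + e^(−2.86667) = 1.00000 + 0.347997 + 0.0628710 + 0.0581668 + 0.0568880 = 1.52592.
F = −kT ln Z = −0.180 × ln(1.52592) = −0.180 × 0.422598 = -0.07607 eV.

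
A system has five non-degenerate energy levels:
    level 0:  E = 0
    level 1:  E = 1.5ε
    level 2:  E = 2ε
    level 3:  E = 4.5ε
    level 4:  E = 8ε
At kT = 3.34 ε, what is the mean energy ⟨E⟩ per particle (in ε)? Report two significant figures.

1.6 ε

Eᵢ/kT = 0, 0.4491, 0.5988, 1.347, 2.395.
Z = Σ e^(−Eᵢ/kT) = e^(−0) + e^(−0.4491) + e^(−0.5988) + e^(−1.347) + e^(−2.395) = 1.000 + 0.6382 + 0.5495 + 0.2600 + 0.09117 = 2.539.
⟨E⟩ = Σ Eᵢ e^(−Eᵢ/kT) / Z = (0·1.000 + 1.5·0.6382 + 2·0.5495 + 4.5·0.2600 + 8·0.09117) / 2.539 = 1.6 ε.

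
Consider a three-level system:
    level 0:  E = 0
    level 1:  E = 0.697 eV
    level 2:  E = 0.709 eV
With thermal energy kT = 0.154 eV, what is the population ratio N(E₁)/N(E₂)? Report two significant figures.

1.1

n₁/n₂ = exp[−(E₁−E₂)/kT] = exp(−(-0.012 eV)/(0.154 eV)) = exp(0.07792) = 1.1.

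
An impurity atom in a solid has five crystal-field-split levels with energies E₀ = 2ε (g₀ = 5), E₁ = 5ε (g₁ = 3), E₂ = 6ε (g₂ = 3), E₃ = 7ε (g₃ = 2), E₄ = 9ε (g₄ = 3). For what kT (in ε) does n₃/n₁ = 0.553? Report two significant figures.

11 ε

n₃/n₁ = (g₃/g₁) exp[−(E₃−E₁)/kT] = 0.553.
⇒ (E₃−E₁)/kT = ln((2/3)/0.553) = ln(1.206) = 0.1873.
kT = 2ε / 0.1873 = 11 ε.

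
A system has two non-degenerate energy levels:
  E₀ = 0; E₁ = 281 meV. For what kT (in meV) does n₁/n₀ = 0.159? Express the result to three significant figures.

153 meV

n₁/n₀ = exp[−(E₁−E₀)/kT] = 0.159.
⇒ (E₁−E₀)/kT = ln(1/0.159) = ln(6.2893) = 1.8388.
kT = 281 meV / 1.8388 = 153 meV.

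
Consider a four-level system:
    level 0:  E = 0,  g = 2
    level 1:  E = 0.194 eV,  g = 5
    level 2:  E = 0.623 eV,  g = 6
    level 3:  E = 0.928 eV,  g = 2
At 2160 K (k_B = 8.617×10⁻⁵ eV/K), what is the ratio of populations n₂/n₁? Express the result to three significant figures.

k_BT = 8.617×10⁻⁵ × 2160 K = 0.18613 eV.
n₂/n₁ = (g₂/g₁) exp[−(E₂−E₁)/kT] = (6/5) × exp(−(0.429 eV)/(0.18613 eV)) = (6/5) × exp(-2.3048) = 0.120.

0.120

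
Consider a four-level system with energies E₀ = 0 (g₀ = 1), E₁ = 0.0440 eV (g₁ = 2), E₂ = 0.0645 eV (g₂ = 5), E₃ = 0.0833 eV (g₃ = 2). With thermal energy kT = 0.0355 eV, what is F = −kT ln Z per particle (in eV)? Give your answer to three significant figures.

-0.0337 eV

Eᵢ/kT = 0, 1.2394, 1.8169, 2.3465.
Z = Σ gᵢe^(−Eᵢ/kT) = 1·e^(−0) + 2·e^(−1.2394) + 5·e^(−1.8169) + 2·e^(−2.3465) = 1.0000 + 0.57912 + 0.81264 + 0.19141 = 2.5832.
F = −kT ln Z = −0.0355 × ln(2.5832) = −0.0355 × 0.94903 = -0.0337 eV.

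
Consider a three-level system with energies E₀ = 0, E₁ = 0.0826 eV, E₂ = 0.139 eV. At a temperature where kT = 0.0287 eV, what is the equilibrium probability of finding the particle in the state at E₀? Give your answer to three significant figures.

0.940

Eᵢ/kT = 0, 2.8780, 4.8432.
Z = Σ e^(−Eᵢ/kT) = e^(−0) + e^(−2.8780) + e^(−4.8432) = 1.0000 + 0.056247 + 0.0078818 = 1.0641.
P₀ = e^(−E₀/kT) / Z = 1.0000/1.0641 = 0.940.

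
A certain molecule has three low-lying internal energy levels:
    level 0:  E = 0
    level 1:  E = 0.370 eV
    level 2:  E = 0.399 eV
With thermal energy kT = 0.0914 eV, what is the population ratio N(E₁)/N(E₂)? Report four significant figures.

n₁/n₂ = exp[−(E₁−E₂)/kT] = exp(−(-0.029 eV)/(0.0914 eV)) = exp(0.317287) = 1.373.

1.373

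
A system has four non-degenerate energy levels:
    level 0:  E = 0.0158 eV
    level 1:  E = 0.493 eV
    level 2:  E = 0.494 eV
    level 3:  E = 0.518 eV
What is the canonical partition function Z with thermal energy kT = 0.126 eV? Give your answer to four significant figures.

Z = 0.9384

Eᵢ/kT = 0.125397, 3.91270, 3.92063, 4.11111.
Z = Σ e^(−Eᵢ/kT) = e^(−0.125397) + e^(−3.91270) + e^(−3.92063) + e^(−4.11111) = 0.882147 + 0.0199865 + 0.0198286 + 0.0163896 = 0.938352.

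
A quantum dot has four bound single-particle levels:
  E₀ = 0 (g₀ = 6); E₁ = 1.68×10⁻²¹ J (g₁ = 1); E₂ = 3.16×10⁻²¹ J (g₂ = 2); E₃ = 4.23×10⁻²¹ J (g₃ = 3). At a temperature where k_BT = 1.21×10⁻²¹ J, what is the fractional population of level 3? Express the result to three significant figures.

Eᵢ/kT = 0, 1.3884, 2.6116, 3.4959.
Z = Σ gᵢe^(−Eᵢ/kT) = 6·e^(−0) + 1·e^(−1.3884) + 2·e^(−2.6116) + 3·e^(−3.4959) = 6.0000 + 0.24947 + 0.14683 + 0.090964 = 6.4873.
P₃ = g₃ e^(−E₃/kT) / Z = 0.090964/6.4873 = 0.0140.

0.0140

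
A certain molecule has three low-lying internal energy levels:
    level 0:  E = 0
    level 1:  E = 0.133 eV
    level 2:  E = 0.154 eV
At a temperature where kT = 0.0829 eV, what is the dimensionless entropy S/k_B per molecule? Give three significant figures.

0.757

Eᵢ/kT = 0, 1.6043, 1.8577.
Z = Σ e^(−Eᵢ/kT) = e^(−0) + e^(−1.6043) + e^(−1.8577) = 1.0000 + 0.20103 + 0.15603 = 1.3571.
⟨E⟩ = Σ EᵢPᵢ = 0.037407 eV.
S/k_B = ln Z + ⟨E⟩/kT = ln(1.3571) + 0.037407/0.0829 = 0.30535 + 0.45123 = 0.757.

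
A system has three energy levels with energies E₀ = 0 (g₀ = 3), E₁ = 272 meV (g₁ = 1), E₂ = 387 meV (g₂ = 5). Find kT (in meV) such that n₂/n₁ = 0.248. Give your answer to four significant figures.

n₂/n₁ = (g₂/g₁) exp[−(E₂−E₁)/kT] = 0.248.
⇒ (E₂−E₁)/kT = ln((5/1)/0.248) = ln(20.1613) = 3.00376.
kT = 115 meV / 3.00376 = 38.29 meV.

38.29 meV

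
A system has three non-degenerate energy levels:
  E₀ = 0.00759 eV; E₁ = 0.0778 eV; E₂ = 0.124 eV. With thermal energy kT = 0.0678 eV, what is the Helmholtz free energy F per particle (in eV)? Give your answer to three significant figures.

-0.0214 eV

Eᵢ/kT = 0.11195, 1.1475, 1.8289.
Z = Σ e^(−Eᵢ/kT) = e^(−0.11195) + e^(−1.1475) + e^(−1.8289) = 0.89409 + 0.31743 + 0.16059 = 1.3721.
F = −kT ln Z = −0.0678 × ln(1.3721) = −0.0678 × 0.31634 = -0.0214 eV.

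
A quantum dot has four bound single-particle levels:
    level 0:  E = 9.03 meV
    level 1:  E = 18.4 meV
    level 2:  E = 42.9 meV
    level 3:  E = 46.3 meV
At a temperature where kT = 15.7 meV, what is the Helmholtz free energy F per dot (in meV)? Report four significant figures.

0.1607 meV

Eᵢ/kT = 0.575159, 1.17197, 2.73248, 2.94904.
Z = Σ e^(−Eᵢ/kT) = e^(−0.575159) + e^(−1.17197) + e^(−2.73248) + e^(−2.94904) = 0.562615 + 0.309756 + 0.0650577 + 0.0523900 = 0.989819.
F = −kT ln Z = −15.7 × ln(0.989819) = −15.7 × -0.0102332 = 0.1607 meV.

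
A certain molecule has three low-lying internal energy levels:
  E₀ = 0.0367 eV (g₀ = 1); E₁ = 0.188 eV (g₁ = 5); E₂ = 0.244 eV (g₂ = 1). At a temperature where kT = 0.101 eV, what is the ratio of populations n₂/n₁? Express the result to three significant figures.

n₂/n₁ = (g₂/g₁) exp[−(E₂−E₁)/kT] = (1/5) × exp(−(0.056 eV)/(0.101 eV)) = (1/5) × exp(-0.55446) = 0.115.

0.115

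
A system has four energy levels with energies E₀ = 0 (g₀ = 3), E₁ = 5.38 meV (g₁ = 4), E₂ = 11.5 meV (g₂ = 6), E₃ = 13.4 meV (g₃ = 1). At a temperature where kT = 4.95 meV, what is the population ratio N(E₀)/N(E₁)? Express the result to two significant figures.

2.2

n₀/n₁ = (g₀/g₁) exp[−(E₀−E₁)/kT] = (3/4) × exp(−(-5.38 meV)/(4.95 meV)) = (3/4) × exp(1.087) = 2.2.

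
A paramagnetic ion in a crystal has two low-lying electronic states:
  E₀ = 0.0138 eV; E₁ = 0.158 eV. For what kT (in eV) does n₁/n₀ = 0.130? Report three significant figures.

0.0707 eV

n₁/n₀ = exp[−(E₁−E₀)/kT] = 0.130.
⇒ (E₁−E₀)/kT = ln(1/0.130) = ln(7.6923) = 2.0402.
kT = 0.1442 eV / 2.0402 = 0.0707 eV.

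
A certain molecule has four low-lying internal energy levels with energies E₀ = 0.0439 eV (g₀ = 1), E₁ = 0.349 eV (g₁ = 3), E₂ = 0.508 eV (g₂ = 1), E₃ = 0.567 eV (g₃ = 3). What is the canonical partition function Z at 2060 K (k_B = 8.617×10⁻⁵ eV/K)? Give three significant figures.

Z = 1.38

k_BT = 8.617×10⁻⁵ × 2060 K = 0.17751 eV.
Eᵢ/kT = 0.24731, 1.9661, 2.8618, 3.1942.
Z = Σ gᵢe^(−Eᵢ/kT) = 1·e^(−0.24731) + 3·e^(−1.9661) + 1·e^(−2.8618) + 3·e^(−3.1942) = 0.78090 + 0.42001 + 0.057166 + 0.12300 = 1.3811.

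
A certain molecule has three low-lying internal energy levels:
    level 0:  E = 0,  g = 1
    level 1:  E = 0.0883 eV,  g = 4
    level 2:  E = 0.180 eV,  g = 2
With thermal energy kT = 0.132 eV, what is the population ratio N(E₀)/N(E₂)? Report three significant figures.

n₀/n₂ = (g₀/g₂) exp[−(E₀−E₂)/kT] = (1/2) × exp(−(-0.180 eV)/(0.132 eV)) = (1/2) × exp(1.3636) = 1.96.

1.96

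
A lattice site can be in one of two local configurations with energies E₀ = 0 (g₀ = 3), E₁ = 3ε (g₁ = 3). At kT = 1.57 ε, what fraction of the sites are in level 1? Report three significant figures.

0.129

Eᵢ/kT = 0, 1.9108.
Z = Σ gᵢe^(−Eᵢ/kT) = 3·e^(−0) + 3·e^(−1.9108) = 3.0000 + 0.44389 = 3.4439.
P₁ = g₁ e^(−E₁/kT) / Z = 0.44389/3.4439 = 0.129.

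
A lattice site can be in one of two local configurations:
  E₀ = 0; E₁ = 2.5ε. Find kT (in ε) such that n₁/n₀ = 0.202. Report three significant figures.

n₁/n₀ = exp[−(E₁−E₀)/kT] = 0.202.
⇒ (E₁−E₀)/kT = ln(1/0.202) = ln(4.9505) = 1.5995.
kT = 2.5ε / 1.5995 = 1.56 ε.

1.56 ε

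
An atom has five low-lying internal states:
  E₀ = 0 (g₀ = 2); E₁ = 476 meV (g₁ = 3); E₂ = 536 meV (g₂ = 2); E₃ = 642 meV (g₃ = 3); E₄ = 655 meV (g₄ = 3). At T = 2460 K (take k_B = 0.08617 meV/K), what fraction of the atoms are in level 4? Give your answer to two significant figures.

k_BT = 0.08617 × 2460 K = 212.0 meV.
Eᵢ/kT = 0, 2.245, 2.528, 3.028, 3.090.
Z = Σ gᵢe^(−Eᵢ/kT) = 2·e^(−0) + 3·e^(−2.245) + 2·e^(−2.528) + 3·e^(−3.028) + 3·e^(−3.090) = 2.000 + 0.3178 + 0.1596 + 0.1452 + 0.1365 = 2.759.
P₄ = g₄ e^(−E₄/kT) / Z = 0.1365/2.759 = 0.049.

0.049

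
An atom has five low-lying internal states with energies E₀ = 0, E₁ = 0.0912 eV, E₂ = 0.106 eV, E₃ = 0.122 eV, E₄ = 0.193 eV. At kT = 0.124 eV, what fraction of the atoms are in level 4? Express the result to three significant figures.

0.0847

Eᵢ/kT = 0, 0.73548, 0.85484, 0.98387, 1.5565.
Z = Σ e^(−Eᵢ/kT) = e^(−0) + e^(−0.73548) + e^(−0.85484) + e^(−0.98387) + e^(−1.5565) = 1.0000 + 0.47928 + 0.42535 + 0.37386 + 0.21087 = 2.4894.
P₄ = e^(−E₄/kT) / Z = 0.21087/2.4894 = 0.0847.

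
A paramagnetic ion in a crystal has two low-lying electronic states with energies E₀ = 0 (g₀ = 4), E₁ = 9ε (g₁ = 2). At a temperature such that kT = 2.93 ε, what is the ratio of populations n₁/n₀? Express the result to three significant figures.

n₁/n₀ = (g₁/g₀) exp[−(E₁−E₀)/kT] = (2/4) × exp(−(9ε)/(2.93ε)) = (2/4) × exp(-3.0717) = 0.0232.

0.0232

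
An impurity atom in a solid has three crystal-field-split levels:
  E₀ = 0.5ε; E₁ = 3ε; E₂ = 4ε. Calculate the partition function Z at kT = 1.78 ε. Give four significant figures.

Eᵢ/kT = 0.280899, 1.68539, 2.24719.
Z = Σ e^(−Eᵢ/kT) = e^(−0.280899) + e^(−1.68539) + e^(−2.24719) = 0.755105 + 0.185372 + 0.105696 = 1.04617.

Z = 1.046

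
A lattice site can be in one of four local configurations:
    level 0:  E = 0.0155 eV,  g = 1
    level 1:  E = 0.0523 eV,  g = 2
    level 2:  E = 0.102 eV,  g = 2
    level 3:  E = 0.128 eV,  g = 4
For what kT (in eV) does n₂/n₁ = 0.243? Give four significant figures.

0.03513 eV

n₂/n₁ = (g₂/g₁) exp[−(E₂−E₁)/kT] = 0.243.
⇒ (E₂−E₁)/kT = ln((2/2)/0.243) = ln(4.11523) = 1.41469.
kT = 0.0497 eV / 1.41469 = 0.03513 eV.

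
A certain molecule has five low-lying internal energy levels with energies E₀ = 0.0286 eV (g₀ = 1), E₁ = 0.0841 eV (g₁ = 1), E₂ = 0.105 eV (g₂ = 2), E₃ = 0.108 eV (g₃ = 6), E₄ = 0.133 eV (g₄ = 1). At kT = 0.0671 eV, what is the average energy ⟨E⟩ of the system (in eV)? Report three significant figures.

Eᵢ/kT = 0.42623, 1.2534, 1.5648, 1.6095, 1.9821.
Z = Σ gᵢe^(−Eᵢ/kT) = 1·e^(−0.42623) + 1·e^(−1.2534) + 2·e^(−1.5648) + 6·e^(−1.6095) + 1·e^(−1.9821) = 0.65297 + 0.28553 + 0.41826 + 1.1999 + 0.13778 = 2.6944.
⟨E⟩ = Σ Eᵢ gᵢe^(−Eᵢ/kT) / Z = (0.0286·0.65297 + 0.0841·0.28553 + 0.105·0.41826 + 0.108·1.1999 + 0.133·0.13778) / 2.6944 = 0.0870 eV.

0.0870 eV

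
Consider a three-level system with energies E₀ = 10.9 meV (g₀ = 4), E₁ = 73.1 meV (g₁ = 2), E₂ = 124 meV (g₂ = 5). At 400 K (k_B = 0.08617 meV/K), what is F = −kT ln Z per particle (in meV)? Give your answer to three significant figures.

-41.1 meV

k_BT = 0.08617 × 400 K = 34.468 meV.
Eᵢ/kT = 0.31624, 2.1208, 3.5975.
Z = Σ gᵢe^(−Eᵢ/kT) = 4·e^(−0.31624) + 2·e^(−2.1208) + 5·e^(−3.5975) = 2.9155 + 0.23987 + 0.13696 = 3.2923.
F = −kT ln Z = −34.468 × ln(3.2923) = −34.468 × 1.1916 = -41.1 meV.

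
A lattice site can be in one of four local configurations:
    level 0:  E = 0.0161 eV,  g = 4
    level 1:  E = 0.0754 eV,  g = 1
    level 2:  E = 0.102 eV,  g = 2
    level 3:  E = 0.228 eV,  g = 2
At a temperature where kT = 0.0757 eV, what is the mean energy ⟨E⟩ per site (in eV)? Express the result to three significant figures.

Eᵢ/kT = 0.21268, 0.99604, 1.3474, 3.0119.
Z = Σ gᵢe^(−Eᵢ/kT) = 4·e^(−0.21268) + 1·e^(−0.99604) + 2·e^(−1.3474) + 2·e^(−3.0119) = 3.2337 + 0.36934 + 0.51983 + 0.098396 = 4.2213.
⟨E⟩ = Σ Eᵢ gᵢe^(−Eᵢ/kT) / Z = (0.0161·3.2337 + 0.0754·0.36934 + 0.102·0.51983 + 0.228·0.098396) / 4.2213 = 0.0368 eV.

0.0368 eV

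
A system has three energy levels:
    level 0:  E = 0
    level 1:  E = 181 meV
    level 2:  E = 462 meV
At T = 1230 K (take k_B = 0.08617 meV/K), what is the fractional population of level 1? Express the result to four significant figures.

k_BT = 0.08617 × 1230 K = 105.989 meV.
Eᵢ/kT = 0, 1.70772, 4.35894.
Z = Σ e^(−Eᵢ/kT) = e^(−0) + e^(−1.70772) + e^(−4.35894) = 1.00000 + 0.181279 + 0.0127919 = 1.19407.
P₁ = e^(−E₁/kT) / Z = 0.181279/1.19407 = 0.1518.

0.1518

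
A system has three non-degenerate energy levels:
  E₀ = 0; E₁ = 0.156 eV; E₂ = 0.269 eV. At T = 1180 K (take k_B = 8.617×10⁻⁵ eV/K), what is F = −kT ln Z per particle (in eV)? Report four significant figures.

-0.02562 eV

k_BT = 8.617×10⁻⁵ × 1180 K = 0.101681 eV.
Eᵢ/kT = 0, 1.53421, 2.64553.
Z = Σ e^(−Eᵢ/kT) = e^(−0) + e^(−1.53421) + e^(−2.64553) = 1.00000 + 0.215626 + 0.0709677 = 1.28659.
F = −kT ln Z = −0.101681 × ln(1.28659) = −0.101681 × 0.251995 = -0.02562 eV.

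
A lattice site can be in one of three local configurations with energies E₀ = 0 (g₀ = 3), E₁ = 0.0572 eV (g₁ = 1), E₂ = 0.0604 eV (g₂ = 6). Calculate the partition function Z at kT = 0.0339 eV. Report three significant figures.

Z = 4.20

Eᵢ/kT = 0, 1.6873, 1.7817.
Z = Σ gᵢe^(−Eᵢ/kT) = 3·e^(−0) + 1·e^(−1.6873) + 6·e^(−1.7817) = 3.0000 + 0.18502 + 1.0101 = 4.1951.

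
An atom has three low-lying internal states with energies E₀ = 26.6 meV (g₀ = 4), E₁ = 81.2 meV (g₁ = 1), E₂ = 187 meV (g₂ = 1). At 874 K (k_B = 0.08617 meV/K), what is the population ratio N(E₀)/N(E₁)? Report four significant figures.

8.259

k_BT = 0.08617 × 874 K = 75.3126 meV.
n₀/n₁ = (g₀/g₁) exp[−(E₀−E₁)/kT] = (4/1) × exp(−(-54.6 meV)/(75.3126 meV)) = (4/1) × exp(0.724978) = 8.259.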